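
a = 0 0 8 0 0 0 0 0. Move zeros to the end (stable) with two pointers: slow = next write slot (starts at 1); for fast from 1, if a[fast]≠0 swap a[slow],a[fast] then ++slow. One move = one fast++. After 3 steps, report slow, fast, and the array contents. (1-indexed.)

slow=2, fast=4, a=[8, 0, 0, 0, 0, 0, 0, 0]

(s=1,f=1) a[fast]=0 → fast++
(s=1,f=2) a[fast]=0 → fast++
(s=1,f=3) a[fast]=8≠0 swap→a[1]=8 → slow++,fast++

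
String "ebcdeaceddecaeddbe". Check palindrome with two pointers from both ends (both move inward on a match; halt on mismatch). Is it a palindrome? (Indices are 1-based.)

not a palindrome (mismatch at 3,16)

l=1 r=18: 'e'=='e', l++,r--
l=2 r=17: 'b'=='b', l++,r--
l=3 r=16: 'c'!='d', stop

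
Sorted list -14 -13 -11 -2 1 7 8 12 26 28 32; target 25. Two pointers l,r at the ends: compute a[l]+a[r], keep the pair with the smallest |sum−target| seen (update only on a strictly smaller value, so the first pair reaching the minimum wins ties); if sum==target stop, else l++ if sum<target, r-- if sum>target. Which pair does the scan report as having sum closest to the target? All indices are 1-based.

pair (-2, 28) with sum 26 (|Δ|=1)

l=1 r=11: -14+32=18 d=7 *, l++
l=2 r=11: -13+32=19 d=6 *, l++
l=3 r=11: -11+32=21 d=4 *, l++
l=4 r=11: -2+32=30 d=5, r--
l=4 r=10: -2+28=26 d=1 *, r--
l=4 r=9: -2+26=24 d=1, l++
l=5 r=9: 1+26=27 d=2, r--
l=5 r=8: 1+12=13 d=12, l++
l=6 r=8: 7+12=19 d=6, l++
l=7 r=8: 8+12=20 d=5, l++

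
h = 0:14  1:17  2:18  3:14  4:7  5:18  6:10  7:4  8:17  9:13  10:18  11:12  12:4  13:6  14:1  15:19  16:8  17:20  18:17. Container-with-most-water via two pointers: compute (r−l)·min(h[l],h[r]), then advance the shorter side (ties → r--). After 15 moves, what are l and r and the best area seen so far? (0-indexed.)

l=14, r=17, best area=289

[0,18] min(14,17)*18=252 best=252 * → l++
[1,18] min(17,17)*17=289 best=289 * → r--
[1,17] min(17,20)*16=272 best=289 → l++
[2,17] min(18,20)*15=270 best=289 → l++
[3,17] min(14,20)*14=196 best=289 → l++
[4,17] min(7,20)*13=91 best=289 → l++
[5,17] min(18,20)*12=216 best=289 → l++
[6,17] min(10,20)*11=110 best=289 → l++
[7,17] min(4,20)*10=40 best=289 → l++
[8,17] min(17,20)*9=153 best=289 → l++
[9,17] min(13,20)*8=104 best=289 → l++
[10,17] min(18,20)*7=126 best=289 → l++
[11,17] min(12,20)*6=72 best=289 → l++
[12,17] min(4,20)*5=20 best=289 → l++
[13,17] min(6,20)*4=24 best=289 → l++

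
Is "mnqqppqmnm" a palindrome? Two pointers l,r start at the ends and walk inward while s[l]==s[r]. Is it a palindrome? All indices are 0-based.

not a palindrome (mismatch at 2,7)

l=0 r=9: 'm'=='m', l++,r--
l=1 r=8: 'n'=='n', l++,r--
l=2 r=7: 'q'!='m', stop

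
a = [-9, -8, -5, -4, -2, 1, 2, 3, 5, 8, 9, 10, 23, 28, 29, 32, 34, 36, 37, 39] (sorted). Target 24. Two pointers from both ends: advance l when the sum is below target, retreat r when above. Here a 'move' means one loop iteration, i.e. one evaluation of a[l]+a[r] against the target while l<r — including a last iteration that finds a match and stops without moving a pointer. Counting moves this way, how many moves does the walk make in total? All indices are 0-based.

6 moves

[0,19] -9+39=30 >24 → r--
[0,18] -9+37=28 >24 → r--
[0,17] -9+36=27 >24 → r--
[0,16] -9+34=25 >24 → r--
[0,15] -9+32=23 <24 → l++
[1,15] -8+32=24 → found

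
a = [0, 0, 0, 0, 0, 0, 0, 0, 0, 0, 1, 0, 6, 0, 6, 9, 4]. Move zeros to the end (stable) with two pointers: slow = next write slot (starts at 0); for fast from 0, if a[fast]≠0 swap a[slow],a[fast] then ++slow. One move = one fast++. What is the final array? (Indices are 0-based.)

[1, 6, 6, 9, 4, 0, 0, 0, 0, 0, 0, 0, 0, 0, 0, 0, 0]

(s=0,f=0) a[fast]=0 → fast++
(s=0,f=1) a[fast]=0 → fast++
(s=0,f=2) a[fast]=0 → fast++
(s=0,f=3) a[fast]=0 → fast++
(s=0,f=4) a[fast]=0 → fast++
(s=0,f=5) a[fast]=0 → fast++
(s=0,f=6) a[fast]=0 → fast++
(s=0,f=7) a[fast]=0 → fast++
(s=0,f=8) a[fast]=0 → fast++
(s=0,f=9) a[fast]=0 → fast++
(s=0,f=10) a[fast]=1≠0 swap→a[0]=1 → slow++,fast++
(s=1,f=11) a[fast]=0 → fast++
(s=1,f=12) a[fast]=6≠0 swap→a[1]=6 → slow++,fast++
(s=2,f=13) a[fast]=0 → fast++
(s=2,f=14) a[fast]=6≠0 swap→a[2]=6 → slow++,fast++
(s=3,f=15) a[fast]=9≠0 swap→a[3]=9 → slow++,fast++
(s=4,f=16) a[fast]=4≠0 swap→a[4]=4 → slow++,fast++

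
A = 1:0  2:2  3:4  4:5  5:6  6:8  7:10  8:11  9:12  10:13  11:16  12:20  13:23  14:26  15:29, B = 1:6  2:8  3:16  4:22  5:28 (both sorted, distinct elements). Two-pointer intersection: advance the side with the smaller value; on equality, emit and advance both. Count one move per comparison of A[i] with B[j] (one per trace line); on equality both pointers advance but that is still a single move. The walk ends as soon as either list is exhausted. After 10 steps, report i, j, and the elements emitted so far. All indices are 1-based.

i=11, j=3, emitted=[6, 8]

[i=1,j=1] 0<6 → i++
[i=2,j=1] 2<6 → i++
[i=3,j=1] 4<6 → i++
[i=4,j=1] 5<6 → i++
[i=5,j=1] 6==6 emit → i++,j++
[i=6,j=2] 8==8 emit → i++,j++
[i=7,j=3] 10<16 → i++
[i=8,j=3] 11<16 → i++
[i=9,j=3] 12<16 → i++
[i=10,j=3] 13<16 → i++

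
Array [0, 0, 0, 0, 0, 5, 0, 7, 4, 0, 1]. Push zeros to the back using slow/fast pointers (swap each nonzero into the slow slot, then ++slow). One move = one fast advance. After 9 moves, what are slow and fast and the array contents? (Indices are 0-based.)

slow=3, fast=9, a=[5, 7, 4, 0, 0, 0, 0, 0, 0, 0, 1]

slow=0 fast=0: a[fast]=0, fast++
slow=0 fast=1: a[fast]=0, fast++
slow=0 fast=2: a[fast]=0, fast++
slow=0 fast=3: a[fast]=0, fast++
slow=0 fast=4: a[fast]=0, fast++
slow=0 fast=5: a[fast]=5≠0 swap→a[0]=5, slow++,fast++
slow=1 fast=6: a[fast]=0, fast++
slow=1 fast=7: a[fast]=7≠0 swap→a[1]=7, slow++,fast++
slow=2 fast=8: a[fast]=4≠0 swap→a[2]=4, slow++,fast++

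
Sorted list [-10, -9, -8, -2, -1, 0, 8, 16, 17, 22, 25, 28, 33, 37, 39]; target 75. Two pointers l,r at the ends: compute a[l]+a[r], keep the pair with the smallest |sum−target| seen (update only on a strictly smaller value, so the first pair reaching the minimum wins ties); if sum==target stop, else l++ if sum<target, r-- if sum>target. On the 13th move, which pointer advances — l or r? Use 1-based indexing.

l

[1,15] -10+39=29 d=46 * → l++
[2,15] -9+39=30 d=45 * → l++
[3,15] -8+39=31 d=44 * → l++
[4,15] -2+39=37 d=38 * → l++
[5,15] -1+39=38 d=37 * → l++
[6,15] 0+39=39 d=36 * → l++
[7,15] 8+39=47 d=28 * → l++
[8,15] 16+39=55 d=20 * → l++
[9,15] 17+39=56 d=19 * → l++
[10,15] 22+39=61 d=14 * → l++
[11,15] 25+39=64 d=11 * → l++
[12,15] 28+39=67 d=8 * → l++
[13,15] 33+39=72 d=3 * → l++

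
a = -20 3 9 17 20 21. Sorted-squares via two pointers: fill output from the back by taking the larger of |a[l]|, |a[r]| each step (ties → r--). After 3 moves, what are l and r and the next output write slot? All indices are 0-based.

[0,5] |-20|<=|21| out[5]=441 → r--
[0,4] |-20|<=|20| out[4]=400 → r--
[0,3] |-20|>|17| out[3]=400 → l++

l=1, r=3, next write slot=2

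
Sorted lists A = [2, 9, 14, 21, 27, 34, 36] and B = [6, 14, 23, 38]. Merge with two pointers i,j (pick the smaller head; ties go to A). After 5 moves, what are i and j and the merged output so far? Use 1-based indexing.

[i=1,j=1] A[i]=2<=B[j]=6 take 2 → i++
[i=2,j=1] A[i]=9>B[j]=6 take 6 → j++
[i=2,j=2] A[i]=9<=B[j]=14 take 9 → i++
[i=3,j=2] A[i]=14<=B[j]=14 take 14 → i++
[i=4,j=2] A[i]=21>B[j]=14 take 14 → j++

i=4, j=3, merged so far=[2, 6, 9, 14, 14]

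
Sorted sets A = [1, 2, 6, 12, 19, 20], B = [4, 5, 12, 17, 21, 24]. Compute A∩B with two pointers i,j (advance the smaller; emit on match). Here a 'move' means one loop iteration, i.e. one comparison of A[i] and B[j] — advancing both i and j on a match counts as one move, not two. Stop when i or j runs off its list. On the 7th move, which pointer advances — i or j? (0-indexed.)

[i=0,j=0] 1<4 → i++
[i=1,j=0] 2<4 → i++
[i=2,j=0] 6>4 → j++
[i=2,j=1] 6>5 → j++
[i=2,j=2] 6<12 → i++
[i=3,j=2] 12==12 emit → i++,j++
[i=4,j=3] 19>17 → j++

j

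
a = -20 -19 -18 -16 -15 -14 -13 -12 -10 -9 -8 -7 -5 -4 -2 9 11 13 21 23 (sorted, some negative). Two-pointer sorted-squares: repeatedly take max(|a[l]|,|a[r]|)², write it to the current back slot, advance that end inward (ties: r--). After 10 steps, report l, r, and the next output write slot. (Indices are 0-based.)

l=0 r=19: |-20|<=|23| out[19]=529, r--
l=0 r=18: |-20|<=|21| out[18]=441, r--
l=0 r=17: |-20|>|13| out[17]=400, l++
l=1 r=17: |-19|>|13| out[16]=361, l++
l=2 r=17: |-18|>|13| out[15]=324, l++
l=3 r=17: |-16|>|13| out[14]=256, l++
l=4 r=17: |-15|>|13| out[13]=225, l++
l=5 r=17: |-14|>|13| out[12]=196, l++
l=6 r=17: |-13|<=|13| out[11]=169, r--
l=6 r=16: |-13|>|11| out[10]=169, l++

l=7, r=16, next write slot=9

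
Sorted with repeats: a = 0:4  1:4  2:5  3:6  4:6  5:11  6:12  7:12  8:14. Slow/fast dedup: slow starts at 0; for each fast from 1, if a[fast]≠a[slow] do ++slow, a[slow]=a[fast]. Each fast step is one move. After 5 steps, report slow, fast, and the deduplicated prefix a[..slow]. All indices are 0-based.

slow=0 fast=1: a[fast]=4=a[slow] dup, fast++
slow=0 fast=2: a[fast]=5≠a[slow]=4 write a[1]=5, slow++,fast++
slow=1 fast=3: a[fast]=6≠a[slow]=5 write a[2]=6, slow++,fast++
slow=2 fast=4: a[fast]=6=a[slow] dup, fast++
slow=2 fast=5: a[fast]=11≠a[slow]=6 write a[3]=11, slow++,fast++

slow=3, fast=6, prefix=[4, 5, 6, 11]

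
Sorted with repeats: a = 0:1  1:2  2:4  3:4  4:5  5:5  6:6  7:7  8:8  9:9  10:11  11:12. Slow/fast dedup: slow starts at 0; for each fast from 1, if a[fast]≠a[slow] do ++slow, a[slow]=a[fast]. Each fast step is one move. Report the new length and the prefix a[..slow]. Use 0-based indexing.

length 10; prefix = [1, 2, 4, 5, 6, 7, 8, 9, 11, 12]

slow=0 fast=1: a[fast]=2≠a[slow]=1 write a[1]=2, slow++,fast++
slow=1 fast=2: a[fast]=4≠a[slow]=2 write a[2]=4, slow++,fast++
slow=2 fast=3: a[fast]=4=a[slow] dup, fast++
slow=2 fast=4: a[fast]=5≠a[slow]=4 write a[3]=5, slow++,fast++
slow=3 fast=5: a[fast]=5=a[slow] dup, fast++
slow=3 fast=6: a[fast]=6≠a[slow]=5 write a[4]=6, slow++,fast++
slow=4 fast=7: a[fast]=7≠a[slow]=6 write a[5]=7, slow++,fast++
slow=5 fast=8: a[fast]=8≠a[slow]=7 write a[6]=8, slow++,fast++
slow=6 fast=9: a[fast]=9≠a[slow]=8 write a[7]=9, slow++,fast++
slow=7 fast=10: a[fast]=11≠a[slow]=9 write a[8]=11, slow++,fast++
slow=8 fast=11: a[fast]=12≠a[slow]=11 write a[9]=12, slow++,fast++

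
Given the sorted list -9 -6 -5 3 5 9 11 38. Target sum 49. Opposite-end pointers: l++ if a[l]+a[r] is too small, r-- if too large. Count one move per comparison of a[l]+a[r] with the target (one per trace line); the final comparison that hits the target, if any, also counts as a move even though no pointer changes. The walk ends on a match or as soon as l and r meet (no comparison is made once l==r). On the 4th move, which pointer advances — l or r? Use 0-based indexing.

l

[0,7] -9+38=29 <49 → l++
[1,7] -6+38=32 <49 → l++
[2,7] -5+38=33 <49 → l++
[3,7] 3+38=41 <49 → l++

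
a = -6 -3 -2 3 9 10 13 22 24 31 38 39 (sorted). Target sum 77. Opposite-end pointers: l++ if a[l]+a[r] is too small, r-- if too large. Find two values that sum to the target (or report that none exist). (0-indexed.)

(38, 39)

[0,11] -6+39=33 <77 → l++
[1,11] -3+39=36 <77 → l++
[2,11] -2+39=37 <77 → l++
[3,11] 3+39=42 <77 → l++
[4,11] 9+39=48 <77 → l++
[5,11] 10+39=49 <77 → l++
[6,11] 13+39=52 <77 → l++
[7,11] 22+39=61 <77 → l++
[8,11] 24+39=63 <77 → l++
[9,11] 31+39=70 <77 → l++
[10,11] 38+39=77 → found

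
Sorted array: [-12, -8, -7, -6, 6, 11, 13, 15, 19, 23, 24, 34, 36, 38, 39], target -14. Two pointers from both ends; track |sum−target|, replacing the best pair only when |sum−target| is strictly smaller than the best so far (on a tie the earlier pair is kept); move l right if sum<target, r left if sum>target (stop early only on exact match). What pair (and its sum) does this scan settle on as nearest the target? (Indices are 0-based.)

pair (-8, -6) with sum -14 (|Δ|=0)

l=0 r=14: -12+39=27 d=41 *, r--
l=0 r=13: -12+38=26 d=40 *, r--
l=0 r=12: -12+36=24 d=38 *, r--
l=0 r=11: -12+34=22 d=36 *, r--
l=0 r=10: -12+24=12 d=26 *, r--
l=0 r=9: -12+23=11 d=25 *, r--
l=0 r=8: -12+19=7 d=21 *, r--
l=0 r=7: -12+15=3 d=17 *, r--
l=0 r=6: -12+13=1 d=15 *, r--
l=0 r=5: -12+11=-1 d=13 *, r--
l=0 r=4: -12+6=-6 d=8 *, r--
l=0 r=3: -12+-6=-18 d=4 *, l++
l=1 r=3: -8+-6=-14 d=0 *, stop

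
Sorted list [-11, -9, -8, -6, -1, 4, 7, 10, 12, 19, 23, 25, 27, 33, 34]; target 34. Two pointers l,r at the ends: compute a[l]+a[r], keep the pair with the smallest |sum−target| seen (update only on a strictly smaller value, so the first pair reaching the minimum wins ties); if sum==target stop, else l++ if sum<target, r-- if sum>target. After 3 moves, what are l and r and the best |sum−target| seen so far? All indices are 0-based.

l=3, r=14, best |Δ|=8

[0,14] -11+34=23 d=11 * → l++
[1,14] -9+34=25 d=9 * → l++
[2,14] -8+34=26 d=8 * → l++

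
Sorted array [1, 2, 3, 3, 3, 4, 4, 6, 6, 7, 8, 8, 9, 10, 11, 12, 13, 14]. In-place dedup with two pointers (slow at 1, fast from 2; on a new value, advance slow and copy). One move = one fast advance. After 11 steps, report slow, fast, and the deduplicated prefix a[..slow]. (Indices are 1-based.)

slow=7, fast=13, prefix=[1, 2, 3, 4, 6, 7, 8]

(s=1,f=2) a[fast]=2≠a[slow]=1 write a[2]=2 → slow++,fast++
(s=2,f=3) a[fast]=3≠a[slow]=2 write a[3]=3 → slow++,fast++
(s=3,f=4) a[fast]=3=a[slow] dup → fast++
(s=3,f=5) a[fast]=3=a[slow] dup → fast++
(s=3,f=6) a[fast]=4≠a[slow]=3 write a[4]=4 → slow++,fast++
(s=4,f=7) a[fast]=4=a[slow] dup → fast++
(s=4,f=8) a[fast]=6≠a[slow]=4 write a[5]=6 → slow++,fast++
(s=5,f=9) a[fast]=6=a[slow] dup → fast++
(s=5,f=10) a[fast]=7≠a[slow]=6 write a[6]=7 → slow++,fast++
(s=6,f=11) a[fast]=8≠a[slow]=7 write a[7]=8 → slow++,fast++
(s=7,f=12) a[fast]=8=a[slow] dup → fast++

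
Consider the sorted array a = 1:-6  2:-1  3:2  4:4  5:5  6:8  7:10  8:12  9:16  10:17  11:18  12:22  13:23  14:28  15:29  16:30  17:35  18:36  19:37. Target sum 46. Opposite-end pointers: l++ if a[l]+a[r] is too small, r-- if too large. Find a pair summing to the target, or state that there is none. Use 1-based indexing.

l=1 r=19: -6+37=31 <46, l++
l=2 r=19: -1+37=36 <46, l++
l=3 r=19: 2+37=39 <46, l++
l=4 r=19: 4+37=41 <46, l++
l=5 r=19: 5+37=42 <46, l++
l=6 r=19: 8+37=45 <46, l++
l=7 r=19: 10+37=47 >46, r--
l=7 r=18: 10+36=46, found

(10, 36)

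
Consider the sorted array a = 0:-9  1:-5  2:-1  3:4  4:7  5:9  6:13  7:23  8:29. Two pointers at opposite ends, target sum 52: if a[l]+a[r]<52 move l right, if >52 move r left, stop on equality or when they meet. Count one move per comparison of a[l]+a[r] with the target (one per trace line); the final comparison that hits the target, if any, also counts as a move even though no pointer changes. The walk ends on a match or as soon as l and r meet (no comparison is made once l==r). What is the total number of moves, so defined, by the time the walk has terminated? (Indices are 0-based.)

[0,8] -9+29=20 <52 → l++
[1,8] -5+29=24 <52 → l++
[2,8] -1+29=28 <52 → l++
[3,8] 4+29=33 <52 → l++
[4,8] 7+29=36 <52 → l++
[5,8] 9+29=38 <52 → l++
[6,8] 13+29=42 <52 → l++
[7,8] 23+29=52 → found

8 moves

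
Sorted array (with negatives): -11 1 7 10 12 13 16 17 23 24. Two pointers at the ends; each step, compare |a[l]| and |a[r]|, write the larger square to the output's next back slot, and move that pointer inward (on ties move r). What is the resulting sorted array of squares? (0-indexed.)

[1, 49, 100, 121, 144, 169, 256, 289, 529, 576]

l=0 r=9: |-11|<=|24| out[9]=576, r--
l=0 r=8: |-11|<=|23| out[8]=529, r--
l=0 r=7: |-11|<=|17| out[7]=289, r--
l=0 r=6: |-11|<=|16| out[6]=256, r--
l=0 r=5: |-11|<=|13| out[5]=169, r--
l=0 r=4: |-11|<=|12| out[4]=144, r--
l=0 r=3: |-11|>|10| out[3]=121, l++
l=1 r=3: |1|<=|10| out[2]=100, r--
l=1 r=2: |1|<=|7| out[1]=49, r--
l=1 r=1: |1|<=|1| out[0]=1, r--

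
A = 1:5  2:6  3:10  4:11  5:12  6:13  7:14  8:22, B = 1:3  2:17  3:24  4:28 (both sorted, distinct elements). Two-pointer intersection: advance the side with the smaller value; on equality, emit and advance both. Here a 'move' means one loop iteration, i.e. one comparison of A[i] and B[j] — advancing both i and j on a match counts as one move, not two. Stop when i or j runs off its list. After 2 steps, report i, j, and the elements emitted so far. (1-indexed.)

i=2, j=2, emitted=[]

i=1 j=1: 5>3, j++
i=1 j=2: 5<17, i++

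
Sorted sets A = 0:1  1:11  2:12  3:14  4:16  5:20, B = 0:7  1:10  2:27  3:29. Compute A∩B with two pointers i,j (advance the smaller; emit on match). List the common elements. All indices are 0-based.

intersection = []

[i=0,j=0] 1<7 → i++
[i=1,j=0] 11>7 → j++
[i=1,j=1] 11>10 → j++
[i=1,j=2] 11<27 → i++
[i=2,j=2] 12<27 → i++
[i=3,j=2] 14<27 → i++
[i=4,j=2] 16<27 → i++
[i=5,j=2] 20<27 → i++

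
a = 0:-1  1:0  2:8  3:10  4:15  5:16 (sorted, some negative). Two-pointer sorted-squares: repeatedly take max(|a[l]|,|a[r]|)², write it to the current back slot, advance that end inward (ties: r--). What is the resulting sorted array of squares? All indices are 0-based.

[0, 1, 64, 100, 225, 256]

l=0 r=5: |-1|<=|16| out[5]=256, r--
l=0 r=4: |-1|<=|15| out[4]=225, r--
l=0 r=3: |-1|<=|10| out[3]=100, r--
l=0 r=2: |-1|<=|8| out[2]=64, r--
l=0 r=1: |-1|>|0| out[1]=1, l++
l=1 r=1: |0|<=|0| out[0]=0, r--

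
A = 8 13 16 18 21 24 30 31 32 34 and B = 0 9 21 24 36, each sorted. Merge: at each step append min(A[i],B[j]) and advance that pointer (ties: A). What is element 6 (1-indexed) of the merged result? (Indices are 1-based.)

merged[6] = 18

i=1 j=1: A[i]=8>B[j]=0 take 0, j++
i=1 j=2: A[i]=8<=B[j]=9 take 8, i++
i=2 j=2: A[i]=13>B[j]=9 take 9, j++
i=2 j=3: A[i]=13<=B[j]=21 take 13, i++
i=3 j=3: A[i]=16<=B[j]=21 take 16, i++
i=4 j=3: A[i]=18<=B[j]=21 take 18, i++
i=5 j=3: A[i]=21<=B[j]=21 take 21, i++
i=6 j=3: A[i]=24>B[j]=21 take 21, j++
i=6 j=4: A[i]=24<=B[j]=24 take 24, i++
i=7 j=4: A[i]=30>B[j]=24 take 24, j++
i=7 j=5: A[i]=30<=B[j]=36 take 30, i++
i=8 j=5: A[i]=31<=B[j]=36 take 31, i++
i=9 j=5: A[i]=32<=B[j]=36 take 32, i++
i=10 j=5: A[i]=34<=B[j]=36 take 34, i++
i=11 j=5: A done, take B[j]=36, j++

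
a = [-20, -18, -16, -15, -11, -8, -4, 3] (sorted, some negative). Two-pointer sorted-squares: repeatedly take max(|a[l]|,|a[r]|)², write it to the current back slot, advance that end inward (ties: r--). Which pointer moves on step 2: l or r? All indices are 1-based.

l=1 r=8: |-20|>|3| out[8]=400, l++
l=2 r=8: |-18|>|3| out[7]=324, l++

l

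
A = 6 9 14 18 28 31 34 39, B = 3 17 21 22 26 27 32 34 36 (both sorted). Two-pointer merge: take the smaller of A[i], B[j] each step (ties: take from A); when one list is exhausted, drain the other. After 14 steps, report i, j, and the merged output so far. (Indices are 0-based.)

[i=0,j=0] A[i]=6>B[j]=3 take 3 → j++
[i=0,j=1] A[i]=6<=B[j]=17 take 6 → i++
[i=1,j=1] A[i]=9<=B[j]=17 take 9 → i++
[i=2,j=1] A[i]=14<=B[j]=17 take 14 → i++
[i=3,j=1] A[i]=18>B[j]=17 take 17 → j++
[i=3,j=2] A[i]=18<=B[j]=21 take 18 → i++
[i=4,j=2] A[i]=28>B[j]=21 take 21 → j++
[i=4,j=3] A[i]=28>B[j]=22 take 22 → j++
[i=4,j=4] A[i]=28>B[j]=26 take 26 → j++
[i=4,j=5] A[i]=28>B[j]=27 take 27 → j++
[i=4,j=6] A[i]=28<=B[j]=32 take 28 → i++
[i=5,j=6] A[i]=31<=B[j]=32 take 31 → i++
[i=6,j=6] A[i]=34>B[j]=32 take 32 → j++
[i=6,j=7] A[i]=34<=B[j]=34 take 34 → i++

i=7, j=7, merged so far=[3, 6, 9, 14, 17, 18, 21, 22, 26, 27, 28, 31, 32, 34]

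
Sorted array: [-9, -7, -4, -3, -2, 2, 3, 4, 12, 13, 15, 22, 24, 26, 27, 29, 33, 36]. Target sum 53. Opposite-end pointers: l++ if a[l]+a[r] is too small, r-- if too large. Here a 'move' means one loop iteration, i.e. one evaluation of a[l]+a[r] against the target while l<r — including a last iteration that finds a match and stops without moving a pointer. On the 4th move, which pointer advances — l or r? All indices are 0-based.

l

[0,17] -9+36=27 <53 → l++
[1,17] -7+36=29 <53 → l++
[2,17] -4+36=32 <53 → l++
[3,17] -3+36=33 <53 → l++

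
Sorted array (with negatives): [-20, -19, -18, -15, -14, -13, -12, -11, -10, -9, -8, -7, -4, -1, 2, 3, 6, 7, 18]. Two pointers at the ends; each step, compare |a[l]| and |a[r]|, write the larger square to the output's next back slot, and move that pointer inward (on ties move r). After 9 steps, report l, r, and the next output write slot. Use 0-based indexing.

l=8, r=17, next write slot=9

l=0 r=18: |-20|>|18| out[18]=400, l++
l=1 r=18: |-19|>|18| out[17]=361, l++
l=2 r=18: |-18|<=|18| out[16]=324, r--
l=2 r=17: |-18|>|7| out[15]=324, l++
l=3 r=17: |-15|>|7| out[14]=225, l++
l=4 r=17: |-14|>|7| out[13]=196, l++
l=5 r=17: |-13|>|7| out[12]=169, l++
l=6 r=17: |-12|>|7| out[11]=144, l++
l=7 r=17: |-11|>|7| out[10]=121, l++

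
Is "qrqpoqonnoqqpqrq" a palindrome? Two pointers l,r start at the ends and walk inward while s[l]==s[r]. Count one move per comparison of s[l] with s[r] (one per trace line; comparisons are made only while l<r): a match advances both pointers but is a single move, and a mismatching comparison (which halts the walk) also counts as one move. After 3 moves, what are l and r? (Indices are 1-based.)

l=1 r=16: 'q'=='q', l++,r--
l=2 r=15: 'r'=='r', l++,r--
l=3 r=14: 'q'=='q', l++,r--

l=4, r=13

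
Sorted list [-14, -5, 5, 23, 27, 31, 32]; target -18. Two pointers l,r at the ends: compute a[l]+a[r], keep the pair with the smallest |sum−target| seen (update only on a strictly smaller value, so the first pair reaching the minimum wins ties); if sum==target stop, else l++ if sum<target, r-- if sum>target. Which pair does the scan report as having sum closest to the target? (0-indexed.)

pair (-14, -5) with sum -19 (|Δ|=1)

[0,6] -14+32=18 d=36 * → r--
[0,5] -14+31=17 d=35 * → r--
[0,4] -14+27=13 d=31 * → r--
[0,3] -14+23=9 d=27 * → r--
[0,2] -14+5=-9 d=9 * → r--
[0,1] -14+-5=-19 d=1 * → l++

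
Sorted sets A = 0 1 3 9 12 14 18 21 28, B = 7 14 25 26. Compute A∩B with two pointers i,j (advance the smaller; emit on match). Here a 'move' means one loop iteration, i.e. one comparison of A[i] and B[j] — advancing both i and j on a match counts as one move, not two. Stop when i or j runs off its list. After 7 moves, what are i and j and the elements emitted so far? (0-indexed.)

i=6, j=2, emitted=[14]

[i=0,j=0] 0<7 → i++
[i=1,j=0] 1<7 → i++
[i=2,j=0] 3<7 → i++
[i=3,j=0] 9>7 → j++
[i=3,j=1] 9<14 → i++
[i=4,j=1] 12<14 → i++
[i=5,j=1] 14==14 emit → i++,j++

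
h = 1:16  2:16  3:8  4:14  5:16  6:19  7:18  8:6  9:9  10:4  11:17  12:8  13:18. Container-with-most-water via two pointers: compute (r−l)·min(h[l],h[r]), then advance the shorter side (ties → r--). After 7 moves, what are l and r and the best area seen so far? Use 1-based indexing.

l=1 r=13: min(16,18)*12=192 best=192 *, l++
l=2 r=13: min(16,18)*11=176 best=192, l++
l=3 r=13: min(8,18)*10=80 best=192, l++
l=4 r=13: min(14,18)*9=126 best=192, l++
l=5 r=13: min(16,18)*8=128 best=192, l++
l=6 r=13: min(19,18)*7=126 best=192, r--
l=6 r=12: min(19,8)*6=48 best=192, r--

l=6, r=11, best area=192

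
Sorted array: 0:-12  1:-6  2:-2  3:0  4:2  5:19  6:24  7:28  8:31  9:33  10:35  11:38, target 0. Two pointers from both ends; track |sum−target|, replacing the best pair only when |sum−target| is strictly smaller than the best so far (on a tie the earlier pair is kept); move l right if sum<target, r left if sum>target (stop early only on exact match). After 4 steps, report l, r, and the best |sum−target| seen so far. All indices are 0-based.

l=0, r=7, best |Δ|=19

l=0 r=11: -12+38=26 d=26 *, r--
l=0 r=10: -12+35=23 d=23 *, r--
l=0 r=9: -12+33=21 d=21 *, r--
l=0 r=8: -12+31=19 d=19 *, r--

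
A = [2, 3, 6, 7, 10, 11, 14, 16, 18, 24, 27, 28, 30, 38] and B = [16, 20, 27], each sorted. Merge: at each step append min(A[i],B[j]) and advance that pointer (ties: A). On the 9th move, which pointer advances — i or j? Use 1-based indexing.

j

i=1 j=1: A[i]=2<=B[j]=16 take 2, i++
i=2 j=1: A[i]=3<=B[j]=16 take 3, i++
i=3 j=1: A[i]=6<=B[j]=16 take 6, i++
i=4 j=1: A[i]=7<=B[j]=16 take 7, i++
i=5 j=1: A[i]=10<=B[j]=16 take 10, i++
i=6 j=1: A[i]=11<=B[j]=16 take 11, i++
i=7 j=1: A[i]=14<=B[j]=16 take 14, i++
i=8 j=1: A[i]=16<=B[j]=16 take 16, i++
i=9 j=1: A[i]=18>B[j]=16 take 16, j++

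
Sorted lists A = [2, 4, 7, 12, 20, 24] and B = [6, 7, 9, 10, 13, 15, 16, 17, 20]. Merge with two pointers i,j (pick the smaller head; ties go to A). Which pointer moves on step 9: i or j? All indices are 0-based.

j

i=0 j=0: A[i]=2<=B[j]=6 take 2, i++
i=1 j=0: A[i]=4<=B[j]=6 take 4, i++
i=2 j=0: A[i]=7>B[j]=6 take 6, j++
i=2 j=1: A[i]=7<=B[j]=7 take 7, i++
i=3 j=1: A[i]=12>B[j]=7 take 7, j++
i=3 j=2: A[i]=12>B[j]=9 take 9, j++
i=3 j=3: A[i]=12>B[j]=10 take 10, j++
i=3 j=4: A[i]=12<=B[j]=13 take 12, i++
i=4 j=4: A[i]=20>B[j]=13 take 13, j++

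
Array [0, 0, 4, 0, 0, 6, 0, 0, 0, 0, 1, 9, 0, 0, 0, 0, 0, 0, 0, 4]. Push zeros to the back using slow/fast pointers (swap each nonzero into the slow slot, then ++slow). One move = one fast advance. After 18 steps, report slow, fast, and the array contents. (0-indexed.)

(s=0,f=0) a[fast]=0 → fast++
(s=0,f=1) a[fast]=0 → fast++
(s=0,f=2) a[fast]=4≠0 swap→a[0]=4 → slow++,fast++
(s=1,f=3) a[fast]=0 → fast++
(s=1,f=4) a[fast]=0 → fast++
(s=1,f=5) a[fast]=6≠0 swap→a[1]=6 → slow++,fast++
(s=2,f=6) a[fast]=0 → fast++
(s=2,f=7) a[fast]=0 → fast++
(s=2,f=8) a[fast]=0 → fast++
(s=2,f=9) a[fast]=0 → fast++
(s=2,f=10) a[fast]=1≠0 swap→a[2]=1 → slow++,fast++
(s=3,f=11) a[fast]=9≠0 swap→a[3]=9 → slow++,fast++
(s=4,f=12) a[fast]=0 → fast++
(s=4,f=13) a[fast]=0 → fast++
(s=4,f=14) a[fast]=0 → fast++
(s=4,f=15) a[fast]=0 → fast++
(s=4,f=16) a[fast]=0 → fast++
(s=4,f=17) a[fast]=0 → fast++

slow=4, fast=18, a=[4, 6, 1, 9, 0, 0, 0, 0, 0, 0, 0, 0, 0, 0, 0, 0, 0, 0, 0, 4]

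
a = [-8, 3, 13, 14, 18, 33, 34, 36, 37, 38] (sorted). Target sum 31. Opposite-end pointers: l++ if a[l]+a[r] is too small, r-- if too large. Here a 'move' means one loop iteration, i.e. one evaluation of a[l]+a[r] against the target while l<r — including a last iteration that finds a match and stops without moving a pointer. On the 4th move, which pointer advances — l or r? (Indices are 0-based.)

l=0 r=9: -8+38=30 <31, l++
l=1 r=9: 3+38=41 >31, r--
l=1 r=8: 3+37=40 >31, r--
l=1 r=7: 3+36=39 >31, r--

r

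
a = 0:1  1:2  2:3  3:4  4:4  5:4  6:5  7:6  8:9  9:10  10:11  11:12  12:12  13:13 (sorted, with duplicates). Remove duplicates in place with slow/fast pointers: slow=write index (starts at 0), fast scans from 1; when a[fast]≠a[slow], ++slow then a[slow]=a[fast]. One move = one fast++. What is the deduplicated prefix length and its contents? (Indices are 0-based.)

(s=0,f=1) a[fast]=2≠a[slow]=1 write a[1]=2 → slow++,fast++
(s=1,f=2) a[fast]=3≠a[slow]=2 write a[2]=3 → slow++,fast++
(s=2,f=3) a[fast]=4≠a[slow]=3 write a[3]=4 → slow++,fast++
(s=3,f=4) a[fast]=4=a[slow] dup → fast++
(s=3,f=5) a[fast]=4=a[slow] dup → fast++
(s=3,f=6) a[fast]=5≠a[slow]=4 write a[4]=5 → slow++,fast++
(s=4,f=7) a[fast]=6≠a[slow]=5 write a[5]=6 → slow++,fast++
(s=5,f=8) a[fast]=9≠a[slow]=6 write a[6]=9 → slow++,fast++
(s=6,f=9) a[fast]=10≠a[slow]=9 write a[7]=10 → slow++,fast++
(s=7,f=10) a[fast]=11≠a[slow]=10 write a[8]=11 → slow++,fast++
(s=8,f=11) a[fast]=12≠a[slow]=11 write a[9]=12 → slow++,fast++
(s=9,f=12) a[fast]=12=a[slow] dup → fast++
(s=9,f=13) a[fast]=13≠a[slow]=12 write a[10]=13 → slow++,fast++

length 11; prefix = [1, 2, 3, 4, 5, 6, 9, 10, 11, 12, 13]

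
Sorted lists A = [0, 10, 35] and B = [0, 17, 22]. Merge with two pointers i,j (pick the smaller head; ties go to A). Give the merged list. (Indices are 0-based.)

[i=0,j=0] A[i]=0<=B[j]=0 take 0 → i++
[i=1,j=0] A[i]=10>B[j]=0 take 0 → j++
[i=1,j=1] A[i]=10<=B[j]=17 take 10 → i++
[i=2,j=1] A[i]=35>B[j]=17 take 17 → j++
[i=2,j=2] A[i]=35>B[j]=22 take 22 → j++
[i=2,j=3] B done, take A[i]=35 → i++

[0, 0, 10, 17, 22, 35]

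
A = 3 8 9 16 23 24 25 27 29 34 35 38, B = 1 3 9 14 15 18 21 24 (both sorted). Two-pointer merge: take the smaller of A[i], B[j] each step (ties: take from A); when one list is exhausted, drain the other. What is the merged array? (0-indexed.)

[1, 3, 3, 8, 9, 9, 14, 15, 16, 18, 21, 23, 24, 24, 25, 27, 29, 34, 35, 38]

i=0 j=0: A[i]=3>B[j]=1 take 1, j++
i=0 j=1: A[i]=3<=B[j]=3 take 3, i++
i=1 j=1: A[i]=8>B[j]=3 take 3, j++
i=1 j=2: A[i]=8<=B[j]=9 take 8, i++
i=2 j=2: A[i]=9<=B[j]=9 take 9, i++
i=3 j=2: A[i]=16>B[j]=9 take 9, j++
i=3 j=3: A[i]=16>B[j]=14 take 14, j++
i=3 j=4: A[i]=16>B[j]=15 take 15, j++
i=3 j=5: A[i]=16<=B[j]=18 take 16, i++
i=4 j=5: A[i]=23>B[j]=18 take 18, j++
i=4 j=6: A[i]=23>B[j]=21 take 21, j++
i=4 j=7: A[i]=23<=B[j]=24 take 23, i++
i=5 j=7: A[i]=24<=B[j]=24 take 24, i++
i=6 j=7: A[i]=25>B[j]=24 take 24, j++
i=6 j=8: B done, take A[i]=25, i++
i=7 j=8: B done, take A[i]=27, i++
i=8 j=8: B done, take A[i]=29, i++
i=9 j=8: B done, take A[i]=34, i++
i=10 j=8: B done, take A[i]=35, i++
i=11 j=8: B done, take A[i]=38, i++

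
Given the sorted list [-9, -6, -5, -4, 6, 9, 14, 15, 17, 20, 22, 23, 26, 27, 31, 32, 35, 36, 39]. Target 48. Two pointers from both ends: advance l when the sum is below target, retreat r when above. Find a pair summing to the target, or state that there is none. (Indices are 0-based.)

l=0 r=18: -9+39=30 <48, l++
l=1 r=18: -6+39=33 <48, l++
l=2 r=18: -5+39=34 <48, l++
l=3 r=18: -4+39=35 <48, l++
l=4 r=18: 6+39=45 <48, l++
l=5 r=18: 9+39=48, found

(9, 39)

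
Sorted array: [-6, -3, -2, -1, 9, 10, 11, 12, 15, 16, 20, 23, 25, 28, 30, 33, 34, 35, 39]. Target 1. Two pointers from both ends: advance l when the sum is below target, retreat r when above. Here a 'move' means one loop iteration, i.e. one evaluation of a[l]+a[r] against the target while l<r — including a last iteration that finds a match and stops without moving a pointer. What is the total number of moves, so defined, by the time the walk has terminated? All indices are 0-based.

18 moves

[0,18] -6+39=33 >1 → r--
[0,17] -6+35=29 >1 → r--
[0,16] -6+34=28 >1 → r--
[0,15] -6+33=27 >1 → r--
[0,14] -6+30=24 >1 → r--
[0,13] -6+28=22 >1 → r--
[0,12] -6+25=19 >1 → r--
[0,11] -6+23=17 >1 → r--
[0,10] -6+20=14 >1 → r--
[0,9] -6+16=10 >1 → r--
[0,8] -6+15=9 >1 → r--
[0,7] -6+12=6 >1 → r--
[0,6] -6+11=5 >1 → r--
[0,5] -6+10=4 >1 → r--
[0,4] -6+9=3 >1 → r--
[0,3] -6+-1=-7 <1 → l++
[1,3] -3+-1=-4 <1 → l++
[2,3] -2+-1=-3 <1 → l++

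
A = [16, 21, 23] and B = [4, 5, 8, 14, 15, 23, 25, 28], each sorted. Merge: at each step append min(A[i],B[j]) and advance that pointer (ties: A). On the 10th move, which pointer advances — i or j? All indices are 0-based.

[i=0,j=0] A[i]=16>B[j]=4 take 4 → j++
[i=0,j=1] A[i]=16>B[j]=5 take 5 → j++
[i=0,j=2] A[i]=16>B[j]=8 take 8 → j++
[i=0,j=3] A[i]=16>B[j]=14 take 14 → j++
[i=0,j=4] A[i]=16>B[j]=15 take 15 → j++
[i=0,j=5] A[i]=16<=B[j]=23 take 16 → i++
[i=1,j=5] A[i]=21<=B[j]=23 take 21 → i++
[i=2,j=5] A[i]=23<=B[j]=23 take 23 → i++
[i=3,j=5] A done, take B[j]=23 → j++
[i=3,j=6] A done, take B[j]=25 → j++

j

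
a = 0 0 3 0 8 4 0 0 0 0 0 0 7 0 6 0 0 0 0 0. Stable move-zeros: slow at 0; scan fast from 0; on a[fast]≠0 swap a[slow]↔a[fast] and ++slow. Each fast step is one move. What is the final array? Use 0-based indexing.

[3, 8, 4, 7, 6, 0, 0, 0, 0, 0, 0, 0, 0, 0, 0, 0, 0, 0, 0, 0]

slow=0 fast=0: a[fast]=0, fast++
slow=0 fast=1: a[fast]=0, fast++
slow=0 fast=2: a[fast]=3≠0 swap→a[0]=3, slow++,fast++
slow=1 fast=3: a[fast]=0, fast++
slow=1 fast=4: a[fast]=8≠0 swap→a[1]=8, slow++,fast++
slow=2 fast=5: a[fast]=4≠0 swap→a[2]=4, slow++,fast++
slow=3 fast=6: a[fast]=0, fast++
slow=3 fast=7: a[fast]=0, fast++
slow=3 fast=8: a[fast]=0, fast++
slow=3 fast=9: a[fast]=0, fast++
slow=3 fast=10: a[fast]=0, fast++
slow=3 fast=11: a[fast]=0, fast++
slow=3 fast=12: a[fast]=7≠0 swap→a[3]=7, slow++,fast++
slow=4 fast=13: a[fast]=0, fast++
slow=4 fast=14: a[fast]=6≠0 swap→a[4]=6, slow++,fast++
slow=5 fast=15: a[fast]=0, fast++
slow=5 fast=16: a[fast]=0, fast++
slow=5 fast=17: a[fast]=0, fast++
slow=5 fast=18: a[fast]=0, fast++
slow=5 fast=19: a[fast]=0, fast++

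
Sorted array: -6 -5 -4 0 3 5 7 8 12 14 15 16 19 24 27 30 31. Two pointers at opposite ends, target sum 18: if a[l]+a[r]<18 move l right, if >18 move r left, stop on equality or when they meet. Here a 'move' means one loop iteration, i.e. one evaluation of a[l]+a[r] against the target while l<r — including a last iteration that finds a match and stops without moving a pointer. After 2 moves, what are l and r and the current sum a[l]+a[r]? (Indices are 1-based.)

[1,17] -6+31=25 >18 → r--
[1,16] -6+30=24 >18 → r--

l=1, r=15, sum=21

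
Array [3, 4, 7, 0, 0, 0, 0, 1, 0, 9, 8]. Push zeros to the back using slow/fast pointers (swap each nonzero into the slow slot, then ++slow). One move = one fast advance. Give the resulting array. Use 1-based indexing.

[3, 4, 7, 1, 9, 8, 0, 0, 0, 0, 0]

(s=1,f=1) a[fast]=3≠0 swap→a[1]=3 → slow++,fast++
(s=2,f=2) a[fast]=4≠0 swap→a[2]=4 → slow++,fast++
(s=3,f=3) a[fast]=7≠0 swap→a[3]=7 → slow++,fast++
(s=4,f=4) a[fast]=0 → fast++
(s=4,f=5) a[fast]=0 → fast++
(s=4,f=6) a[fast]=0 → fast++
(s=4,f=7) a[fast]=0 → fast++
(s=4,f=8) a[fast]=1≠0 swap→a[4]=1 → slow++,fast++
(s=5,f=9) a[fast]=0 → fast++
(s=5,f=10) a[fast]=9≠0 swap→a[5]=9 → slow++,fast++
(s=6,f=11) a[fast]=8≠0 swap→a[6]=8 → slow++,fast++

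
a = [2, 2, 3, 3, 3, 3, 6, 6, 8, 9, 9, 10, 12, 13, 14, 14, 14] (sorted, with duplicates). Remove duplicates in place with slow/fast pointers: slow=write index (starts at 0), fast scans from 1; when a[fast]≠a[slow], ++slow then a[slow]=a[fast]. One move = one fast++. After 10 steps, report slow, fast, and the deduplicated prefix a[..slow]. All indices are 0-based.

slow=4, fast=11, prefix=[2, 3, 6, 8, 9]

slow=0 fast=1: a[fast]=2=a[slow] dup, fast++
slow=0 fast=2: a[fast]=3≠a[slow]=2 write a[1]=3, slow++,fast++
slow=1 fast=3: a[fast]=3=a[slow] dup, fast++
slow=1 fast=4: a[fast]=3=a[slow] dup, fast++
slow=1 fast=5: a[fast]=3=a[slow] dup, fast++
slow=1 fast=6: a[fast]=6≠a[slow]=3 write a[2]=6, slow++,fast++
slow=2 fast=7: a[fast]=6=a[slow] dup, fast++
slow=2 fast=8: a[fast]=8≠a[slow]=6 write a[3]=8, slow++,fast++
slow=3 fast=9: a[fast]=9≠a[slow]=8 write a[4]=9, slow++,fast++
slow=4 fast=10: a[fast]=9=a[slow] dup, fast++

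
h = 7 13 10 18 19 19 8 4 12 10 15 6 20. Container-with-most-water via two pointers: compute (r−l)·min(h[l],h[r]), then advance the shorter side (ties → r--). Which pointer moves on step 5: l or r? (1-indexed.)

l=1 r=13: min(7,20)*12=84 best=84 *, l++
l=2 r=13: min(13,20)*11=143 best=143 *, l++
l=3 r=13: min(10,20)*10=100 best=143, l++
l=4 r=13: min(18,20)*9=162 best=162 *, l++
l=5 r=13: min(19,20)*8=152 best=162, l++

l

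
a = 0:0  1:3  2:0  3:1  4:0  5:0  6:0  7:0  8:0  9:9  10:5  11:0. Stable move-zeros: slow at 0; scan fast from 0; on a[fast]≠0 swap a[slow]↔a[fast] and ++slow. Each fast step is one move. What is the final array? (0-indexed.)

slow=0 fast=0: a[fast]=0, fast++
slow=0 fast=1: a[fast]=3≠0 swap→a[0]=3, slow++,fast++
slow=1 fast=2: a[fast]=0, fast++
slow=1 fast=3: a[fast]=1≠0 swap→a[1]=1, slow++,fast++
slow=2 fast=4: a[fast]=0, fast++
slow=2 fast=5: a[fast]=0, fast++
slow=2 fast=6: a[fast]=0, fast++
slow=2 fast=7: a[fast]=0, fast++
slow=2 fast=8: a[fast]=0, fast++
slow=2 fast=9: a[fast]=9≠0 swap→a[2]=9, slow++,fast++
slow=3 fast=10: a[fast]=5≠0 swap→a[3]=5, slow++,fast++
slow=4 fast=11: a[fast]=0, fast++

[3, 1, 9, 5, 0, 0, 0, 0, 0, 0, 0, 0]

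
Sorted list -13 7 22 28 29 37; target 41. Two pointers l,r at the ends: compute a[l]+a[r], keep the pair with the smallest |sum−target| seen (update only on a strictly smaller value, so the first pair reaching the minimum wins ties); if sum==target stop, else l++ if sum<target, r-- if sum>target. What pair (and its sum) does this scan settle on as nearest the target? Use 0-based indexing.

[0,5] -13+37=24 d=17 * → l++
[1,5] 7+37=44 d=3 * → r--
[1,4] 7+29=36 d=5 → l++
[2,4] 22+29=51 d=10 → r--
[2,3] 22+28=50 d=9 → r--

pair (7, 37) with sum 44 (|Δ|=3)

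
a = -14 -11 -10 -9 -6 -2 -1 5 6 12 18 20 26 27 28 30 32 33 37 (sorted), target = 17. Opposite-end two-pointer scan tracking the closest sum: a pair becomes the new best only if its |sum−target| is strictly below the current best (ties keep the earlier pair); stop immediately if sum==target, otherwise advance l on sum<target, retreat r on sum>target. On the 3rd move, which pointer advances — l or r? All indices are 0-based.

l=0 r=18: -14+37=23 d=6 *, r--
l=0 r=17: -14+33=19 d=2 *, r--
l=0 r=16: -14+32=18 d=1 *, r--

r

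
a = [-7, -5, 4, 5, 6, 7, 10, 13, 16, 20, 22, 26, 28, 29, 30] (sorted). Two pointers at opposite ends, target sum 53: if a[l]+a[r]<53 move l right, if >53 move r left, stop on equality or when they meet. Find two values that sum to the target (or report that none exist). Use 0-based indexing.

[0,14] -7+30=23 <53 → l++
[1,14] -5+30=25 <53 → l++
[2,14] 4+30=34 <53 → l++
[3,14] 5+30=35 <53 → l++
[4,14] 6+30=36 <53 → l++
[5,14] 7+30=37 <53 → l++
[6,14] 10+30=40 <53 → l++
[7,14] 13+30=43 <53 → l++
[8,14] 16+30=46 <53 → l++
[9,14] 20+30=50 <53 → l++
[10,14] 22+30=52 <53 → l++
[11,14] 26+30=56 >53 → r--
[11,13] 26+29=55 >53 → r--
[11,12] 26+28=54 >53 → r--

no pair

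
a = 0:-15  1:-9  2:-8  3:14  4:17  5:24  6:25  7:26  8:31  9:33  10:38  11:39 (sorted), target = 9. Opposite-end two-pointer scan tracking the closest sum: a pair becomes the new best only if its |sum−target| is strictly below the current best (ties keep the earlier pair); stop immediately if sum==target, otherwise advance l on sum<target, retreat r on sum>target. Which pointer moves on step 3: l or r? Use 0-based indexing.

l=0 r=11: -15+39=24 d=15 *, r--
l=0 r=10: -15+38=23 d=14 *, r--
l=0 r=9: -15+33=18 d=9 *, r--

r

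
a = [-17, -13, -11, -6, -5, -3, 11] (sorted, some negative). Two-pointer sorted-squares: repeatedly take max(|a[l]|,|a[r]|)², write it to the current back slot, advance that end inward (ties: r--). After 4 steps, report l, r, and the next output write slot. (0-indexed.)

l=3, r=5, next write slot=2

[0,6] |-17|>|11| out[6]=289 → l++
[1,6] |-13|>|11| out[5]=169 → l++
[2,6] |-11|<=|11| out[4]=121 → r--
[2,5] |-11|>|-3| out[3]=121 → l++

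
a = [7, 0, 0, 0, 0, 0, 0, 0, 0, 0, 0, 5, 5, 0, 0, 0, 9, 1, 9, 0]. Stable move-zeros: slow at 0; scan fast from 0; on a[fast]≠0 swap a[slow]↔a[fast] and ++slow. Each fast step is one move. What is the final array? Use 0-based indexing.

(s=0,f=0) a[fast]=7≠0 swap→a[0]=7 → slow++,fast++
(s=1,f=1) a[fast]=0 → fast++
(s=1,f=2) a[fast]=0 → fast++
(s=1,f=3) a[fast]=0 → fast++
(s=1,f=4) a[fast]=0 → fast++
(s=1,f=5) a[fast]=0 → fast++
(s=1,f=6) a[fast]=0 → fast++
(s=1,f=7) a[fast]=0 → fast++
(s=1,f=8) a[fast]=0 → fast++
(s=1,f=9) a[fast]=0 → fast++
(s=1,f=10) a[fast]=0 → fast++
(s=1,f=11) a[fast]=5≠0 swap→a[1]=5 → slow++,fast++
(s=2,f=12) a[fast]=5≠0 swap→a[2]=5 → slow++,fast++
(s=3,f=13) a[fast]=0 → fast++
(s=3,f=14) a[fast]=0 → fast++
(s=3,f=15) a[fast]=0 → fast++
(s=3,f=16) a[fast]=9≠0 swap→a[3]=9 → slow++,fast++
(s=4,f=17) a[fast]=1≠0 swap→a[4]=1 → slow++,fast++
(s=5,f=18) a[fast]=9≠0 swap→a[5]=9 → slow++,fast++
(s=6,f=19) a[fast]=0 → fast++

[7, 5, 5, 9, 1, 9, 0, 0, 0, 0, 0, 0, 0, 0, 0, 0, 0, 0, 0, 0]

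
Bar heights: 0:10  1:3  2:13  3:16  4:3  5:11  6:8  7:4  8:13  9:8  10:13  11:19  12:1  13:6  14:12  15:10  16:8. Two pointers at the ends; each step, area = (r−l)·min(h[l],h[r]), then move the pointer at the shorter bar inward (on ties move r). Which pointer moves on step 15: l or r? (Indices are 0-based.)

l=0 r=16: min(10,8)*16=128 best=128 *, r--
l=0 r=15: min(10,10)*15=150 best=150 *, r--
l=0 r=14: min(10,12)*14=140 best=150, l++
l=1 r=14: min(3,12)*13=39 best=150, l++
l=2 r=14: min(13,12)*12=144 best=150, r--
l=2 r=13: min(13,6)*11=66 best=150, r--
l=2 r=12: min(13,1)*10=10 best=150, r--
l=2 r=11: min(13,19)*9=117 best=150, l++
l=3 r=11: min(16,19)*8=128 best=150, l++
l=4 r=11: min(3,19)*7=21 best=150, l++
l=5 r=11: min(11,19)*6=66 best=150, l++
l=6 r=11: min(8,19)*5=40 best=150, l++
l=7 r=11: min(4,19)*4=16 best=150, l++
l=8 r=11: min(13,19)*3=39 best=150, l++
l=9 r=11: min(8,19)*2=16 best=150, l++

l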